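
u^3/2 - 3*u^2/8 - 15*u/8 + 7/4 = (u/2 + 1)*(u - 7/4)*(u - 1)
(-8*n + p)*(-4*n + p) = 32*n^2 - 12*n*p + p^2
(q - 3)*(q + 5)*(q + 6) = q^3 + 8*q^2 - 3*q - 90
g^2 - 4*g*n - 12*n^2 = (g - 6*n)*(g + 2*n)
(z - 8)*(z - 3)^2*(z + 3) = z^4 - 11*z^3 + 15*z^2 + 99*z - 216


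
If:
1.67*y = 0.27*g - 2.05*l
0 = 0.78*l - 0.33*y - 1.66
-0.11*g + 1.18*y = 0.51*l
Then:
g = -371.01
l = -15.30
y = -41.20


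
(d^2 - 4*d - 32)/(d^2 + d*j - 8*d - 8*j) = (d + 4)/(d + j)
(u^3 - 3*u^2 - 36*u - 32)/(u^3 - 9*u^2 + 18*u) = (u^3 - 3*u^2 - 36*u - 32)/(u*(u^2 - 9*u + 18))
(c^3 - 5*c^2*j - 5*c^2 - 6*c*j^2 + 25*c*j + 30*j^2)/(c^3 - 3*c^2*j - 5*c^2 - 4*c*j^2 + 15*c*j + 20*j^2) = (c - 6*j)/(c - 4*j)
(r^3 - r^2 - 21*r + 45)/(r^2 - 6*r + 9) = r + 5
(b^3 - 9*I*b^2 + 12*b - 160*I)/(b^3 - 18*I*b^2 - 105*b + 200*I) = (b + 4*I)/(b - 5*I)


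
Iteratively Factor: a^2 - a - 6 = (a + 2)*(a - 3)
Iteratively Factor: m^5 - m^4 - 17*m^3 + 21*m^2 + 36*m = (m - 3)*(m^4 + 2*m^3 - 11*m^2 - 12*m) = (m - 3)^2*(m^3 + 5*m^2 + 4*m) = m*(m - 3)^2*(m^2 + 5*m + 4) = m*(m - 3)^2*(m + 4)*(m + 1)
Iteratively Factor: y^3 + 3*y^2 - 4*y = (y)*(y^2 + 3*y - 4) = y*(y - 1)*(y + 4)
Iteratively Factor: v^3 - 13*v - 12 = (v + 1)*(v^2 - v - 12) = (v - 4)*(v + 1)*(v + 3)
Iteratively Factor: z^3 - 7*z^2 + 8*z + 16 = (z + 1)*(z^2 - 8*z + 16) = (z - 4)*(z + 1)*(z - 4)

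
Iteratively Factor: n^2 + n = (n)*(n + 1)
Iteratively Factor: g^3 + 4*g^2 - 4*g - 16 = (g - 2)*(g^2 + 6*g + 8) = (g - 2)*(g + 2)*(g + 4)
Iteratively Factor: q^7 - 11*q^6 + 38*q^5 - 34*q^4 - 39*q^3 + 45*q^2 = (q)*(q^6 - 11*q^5 + 38*q^4 - 34*q^3 - 39*q^2 + 45*q) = q^2*(q^5 - 11*q^4 + 38*q^3 - 34*q^2 - 39*q + 45) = q^2*(q + 1)*(q^4 - 12*q^3 + 50*q^2 - 84*q + 45) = q^2*(q - 3)*(q + 1)*(q^3 - 9*q^2 + 23*q - 15) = q^2*(q - 5)*(q - 3)*(q + 1)*(q^2 - 4*q + 3) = q^2*(q - 5)*(q - 3)^2*(q + 1)*(q - 1)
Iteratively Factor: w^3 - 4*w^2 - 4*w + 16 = (w + 2)*(w^2 - 6*w + 8) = (w - 2)*(w + 2)*(w - 4)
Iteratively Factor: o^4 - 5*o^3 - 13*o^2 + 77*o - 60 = (o - 1)*(o^3 - 4*o^2 - 17*o + 60) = (o - 3)*(o - 1)*(o^2 - o - 20) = (o - 3)*(o - 1)*(o + 4)*(o - 5)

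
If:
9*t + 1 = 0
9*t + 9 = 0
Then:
No Solution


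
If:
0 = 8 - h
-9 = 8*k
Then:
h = 8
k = -9/8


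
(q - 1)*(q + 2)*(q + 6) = q^3 + 7*q^2 + 4*q - 12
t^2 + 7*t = t*(t + 7)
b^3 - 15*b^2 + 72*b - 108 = (b - 6)^2*(b - 3)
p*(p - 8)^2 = p^3 - 16*p^2 + 64*p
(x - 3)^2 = x^2 - 6*x + 9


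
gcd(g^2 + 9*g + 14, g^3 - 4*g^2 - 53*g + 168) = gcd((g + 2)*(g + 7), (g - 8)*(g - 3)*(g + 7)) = g + 7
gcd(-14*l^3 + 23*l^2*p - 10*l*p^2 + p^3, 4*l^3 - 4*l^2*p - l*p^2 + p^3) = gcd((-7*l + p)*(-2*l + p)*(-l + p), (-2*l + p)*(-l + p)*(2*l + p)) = 2*l^2 - 3*l*p + p^2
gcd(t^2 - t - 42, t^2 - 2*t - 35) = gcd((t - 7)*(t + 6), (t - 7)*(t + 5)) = t - 7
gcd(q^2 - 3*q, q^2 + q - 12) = q - 3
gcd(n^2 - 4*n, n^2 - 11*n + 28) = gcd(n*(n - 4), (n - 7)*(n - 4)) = n - 4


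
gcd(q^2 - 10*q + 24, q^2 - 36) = q - 6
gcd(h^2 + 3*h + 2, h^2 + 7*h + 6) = h + 1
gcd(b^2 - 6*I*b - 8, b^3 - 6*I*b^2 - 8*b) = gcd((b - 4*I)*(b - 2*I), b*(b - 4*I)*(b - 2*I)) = b^2 - 6*I*b - 8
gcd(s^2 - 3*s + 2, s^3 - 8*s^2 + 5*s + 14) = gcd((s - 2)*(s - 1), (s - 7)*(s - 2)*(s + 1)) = s - 2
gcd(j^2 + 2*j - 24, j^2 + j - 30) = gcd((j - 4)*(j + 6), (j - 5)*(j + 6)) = j + 6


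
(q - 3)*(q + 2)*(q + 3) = q^3 + 2*q^2 - 9*q - 18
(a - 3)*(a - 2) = a^2 - 5*a + 6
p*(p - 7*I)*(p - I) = p^3 - 8*I*p^2 - 7*p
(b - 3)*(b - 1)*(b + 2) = b^3 - 2*b^2 - 5*b + 6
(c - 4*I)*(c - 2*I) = c^2 - 6*I*c - 8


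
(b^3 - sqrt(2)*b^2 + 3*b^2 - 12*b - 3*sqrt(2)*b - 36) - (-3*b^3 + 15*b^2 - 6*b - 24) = 4*b^3 - 12*b^2 - sqrt(2)*b^2 - 6*b - 3*sqrt(2)*b - 12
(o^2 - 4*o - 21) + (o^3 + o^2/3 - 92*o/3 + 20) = o^3 + 4*o^2/3 - 104*o/3 - 1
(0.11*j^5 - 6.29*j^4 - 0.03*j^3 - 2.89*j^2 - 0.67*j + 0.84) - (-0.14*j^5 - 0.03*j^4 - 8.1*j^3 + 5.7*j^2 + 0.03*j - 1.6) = 0.25*j^5 - 6.26*j^4 + 8.07*j^3 - 8.59*j^2 - 0.7*j + 2.44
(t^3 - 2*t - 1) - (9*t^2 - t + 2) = t^3 - 9*t^2 - t - 3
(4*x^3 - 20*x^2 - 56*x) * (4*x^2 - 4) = 16*x^5 - 80*x^4 - 240*x^3 + 80*x^2 + 224*x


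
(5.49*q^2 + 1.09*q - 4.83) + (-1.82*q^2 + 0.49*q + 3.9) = 3.67*q^2 + 1.58*q - 0.93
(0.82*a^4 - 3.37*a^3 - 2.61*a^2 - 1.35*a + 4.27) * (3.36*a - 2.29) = 2.7552*a^5 - 13.201*a^4 - 1.0523*a^3 + 1.4409*a^2 + 17.4387*a - 9.7783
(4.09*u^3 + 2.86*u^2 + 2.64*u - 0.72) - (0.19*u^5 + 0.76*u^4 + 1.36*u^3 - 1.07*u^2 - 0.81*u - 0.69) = -0.19*u^5 - 0.76*u^4 + 2.73*u^3 + 3.93*u^2 + 3.45*u - 0.03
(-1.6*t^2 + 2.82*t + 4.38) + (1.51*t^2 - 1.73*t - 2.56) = -0.0900000000000001*t^2 + 1.09*t + 1.82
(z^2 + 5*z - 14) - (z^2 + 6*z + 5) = -z - 19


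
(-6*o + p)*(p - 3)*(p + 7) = -6*o*p^2 - 24*o*p + 126*o + p^3 + 4*p^2 - 21*p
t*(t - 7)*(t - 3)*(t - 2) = t^4 - 12*t^3 + 41*t^2 - 42*t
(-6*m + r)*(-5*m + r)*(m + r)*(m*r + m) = 30*m^4*r + 30*m^4 + 19*m^3*r^2 + 19*m^3*r - 10*m^2*r^3 - 10*m^2*r^2 + m*r^4 + m*r^3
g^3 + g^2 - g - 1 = (g - 1)*(g + 1)^2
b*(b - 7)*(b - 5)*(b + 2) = b^4 - 10*b^3 + 11*b^2 + 70*b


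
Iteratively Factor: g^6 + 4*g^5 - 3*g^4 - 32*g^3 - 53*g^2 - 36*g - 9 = (g + 1)*(g^5 + 3*g^4 - 6*g^3 - 26*g^2 - 27*g - 9) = (g + 1)^2*(g^4 + 2*g^3 - 8*g^2 - 18*g - 9) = (g + 1)^2*(g + 3)*(g^3 - g^2 - 5*g - 3) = (g - 3)*(g + 1)^2*(g + 3)*(g^2 + 2*g + 1) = (g - 3)*(g + 1)^3*(g + 3)*(g + 1)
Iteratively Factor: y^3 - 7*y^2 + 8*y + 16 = (y + 1)*(y^2 - 8*y + 16) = (y - 4)*(y + 1)*(y - 4)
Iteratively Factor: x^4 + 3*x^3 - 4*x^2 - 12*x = (x - 2)*(x^3 + 5*x^2 + 6*x) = (x - 2)*(x + 2)*(x^2 + 3*x) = x*(x - 2)*(x + 2)*(x + 3)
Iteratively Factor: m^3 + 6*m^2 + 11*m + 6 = (m + 3)*(m^2 + 3*m + 2) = (m + 1)*(m + 3)*(m + 2)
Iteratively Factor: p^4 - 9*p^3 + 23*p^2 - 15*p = (p - 3)*(p^3 - 6*p^2 + 5*p) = p*(p - 3)*(p^2 - 6*p + 5) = p*(p - 5)*(p - 3)*(p - 1)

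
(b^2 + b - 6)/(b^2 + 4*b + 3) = (b - 2)/(b + 1)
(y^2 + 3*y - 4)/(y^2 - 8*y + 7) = (y + 4)/(y - 7)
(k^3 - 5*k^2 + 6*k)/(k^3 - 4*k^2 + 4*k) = (k - 3)/(k - 2)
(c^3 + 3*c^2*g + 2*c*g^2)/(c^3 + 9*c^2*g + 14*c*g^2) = (c + g)/(c + 7*g)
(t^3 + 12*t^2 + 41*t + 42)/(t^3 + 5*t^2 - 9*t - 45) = (t^2 + 9*t + 14)/(t^2 + 2*t - 15)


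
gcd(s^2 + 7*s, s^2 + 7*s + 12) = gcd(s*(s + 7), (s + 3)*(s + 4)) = 1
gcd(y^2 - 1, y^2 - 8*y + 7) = y - 1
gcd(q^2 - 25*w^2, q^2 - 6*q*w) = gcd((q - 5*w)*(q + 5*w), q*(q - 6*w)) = 1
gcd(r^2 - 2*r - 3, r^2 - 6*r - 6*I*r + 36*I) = 1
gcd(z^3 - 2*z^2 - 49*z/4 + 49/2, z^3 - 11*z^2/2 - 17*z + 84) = z - 7/2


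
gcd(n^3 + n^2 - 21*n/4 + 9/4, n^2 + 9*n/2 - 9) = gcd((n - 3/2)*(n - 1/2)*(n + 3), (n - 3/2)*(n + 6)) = n - 3/2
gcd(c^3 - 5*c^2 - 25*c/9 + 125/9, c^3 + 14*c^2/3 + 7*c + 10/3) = c + 5/3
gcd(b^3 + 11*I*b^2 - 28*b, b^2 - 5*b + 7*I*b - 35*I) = b + 7*I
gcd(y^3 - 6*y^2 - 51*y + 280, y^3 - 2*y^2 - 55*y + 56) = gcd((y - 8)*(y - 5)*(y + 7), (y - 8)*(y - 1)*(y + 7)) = y^2 - y - 56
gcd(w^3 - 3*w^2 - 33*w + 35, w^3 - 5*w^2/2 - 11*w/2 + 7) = w - 1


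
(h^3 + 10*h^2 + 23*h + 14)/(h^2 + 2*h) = h + 8 + 7/h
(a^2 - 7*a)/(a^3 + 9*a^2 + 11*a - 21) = a*(a - 7)/(a^3 + 9*a^2 + 11*a - 21)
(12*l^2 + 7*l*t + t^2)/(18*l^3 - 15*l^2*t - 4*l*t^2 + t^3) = (4*l + t)/(6*l^2 - 7*l*t + t^2)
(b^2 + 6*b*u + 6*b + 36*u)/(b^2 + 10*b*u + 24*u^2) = (b + 6)/(b + 4*u)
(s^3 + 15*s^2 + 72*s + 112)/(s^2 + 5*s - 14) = (s^2 + 8*s + 16)/(s - 2)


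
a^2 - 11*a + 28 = (a - 7)*(a - 4)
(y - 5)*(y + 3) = y^2 - 2*y - 15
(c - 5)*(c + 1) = c^2 - 4*c - 5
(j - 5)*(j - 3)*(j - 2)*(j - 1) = j^4 - 11*j^3 + 41*j^2 - 61*j + 30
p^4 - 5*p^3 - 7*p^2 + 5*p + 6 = (p - 6)*(p - 1)*(p + 1)^2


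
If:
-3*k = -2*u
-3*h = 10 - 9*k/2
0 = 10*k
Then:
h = -10/3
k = 0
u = 0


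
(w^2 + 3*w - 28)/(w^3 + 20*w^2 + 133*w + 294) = (w - 4)/(w^2 + 13*w + 42)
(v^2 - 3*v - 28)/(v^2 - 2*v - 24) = (v - 7)/(v - 6)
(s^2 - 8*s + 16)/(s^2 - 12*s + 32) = (s - 4)/(s - 8)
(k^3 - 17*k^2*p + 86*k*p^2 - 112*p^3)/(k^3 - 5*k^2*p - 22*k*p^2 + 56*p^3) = (k - 8*p)/(k + 4*p)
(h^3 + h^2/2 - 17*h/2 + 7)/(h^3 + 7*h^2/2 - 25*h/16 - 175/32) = 16*(h^2 - 3*h + 2)/(16*h^2 - 25)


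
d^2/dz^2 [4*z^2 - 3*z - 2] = 8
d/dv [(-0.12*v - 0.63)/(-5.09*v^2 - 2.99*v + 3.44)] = (0.6108*v^2 + 0.3588*v - (0.12*v + 0.63)*(10.18*v + 2.99) - 0.4128)/(5.09*v^2 + 2.99*v - 3.44)^2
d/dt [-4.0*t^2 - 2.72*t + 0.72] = -8.0*t - 2.72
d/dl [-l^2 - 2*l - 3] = -2*l - 2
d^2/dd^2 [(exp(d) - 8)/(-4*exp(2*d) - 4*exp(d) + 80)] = (-exp(4*d) + 33*exp(3*d) - 96*exp(2*d) + 628*exp(d) - 240)*exp(d)/(4*(exp(6*d) + 3*exp(5*d) - 57*exp(4*d) - 119*exp(3*d) + 1140*exp(2*d) + 1200*exp(d) - 8000))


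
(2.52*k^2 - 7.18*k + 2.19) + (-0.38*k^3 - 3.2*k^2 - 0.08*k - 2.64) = -0.38*k^3 - 0.68*k^2 - 7.26*k - 0.45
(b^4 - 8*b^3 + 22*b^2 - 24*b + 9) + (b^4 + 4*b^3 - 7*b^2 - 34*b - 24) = 2*b^4 - 4*b^3 + 15*b^2 - 58*b - 15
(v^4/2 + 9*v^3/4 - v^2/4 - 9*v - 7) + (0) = v^4/2 + 9*v^3/4 - v^2/4 - 9*v - 7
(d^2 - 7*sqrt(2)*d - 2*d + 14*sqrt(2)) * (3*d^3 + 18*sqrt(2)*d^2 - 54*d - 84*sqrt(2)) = 3*d^5 - 6*d^4 - 3*sqrt(2)*d^4 - 306*d^3 + 6*sqrt(2)*d^3 + 294*sqrt(2)*d^2 + 612*d^2 - 588*sqrt(2)*d + 1176*d - 2352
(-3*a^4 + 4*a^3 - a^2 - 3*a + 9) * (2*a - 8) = -6*a^5 + 32*a^4 - 34*a^3 + 2*a^2 + 42*a - 72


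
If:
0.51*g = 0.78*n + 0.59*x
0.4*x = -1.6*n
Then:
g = 0.774509803921569*x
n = -0.25*x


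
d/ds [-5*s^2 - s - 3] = -10*s - 1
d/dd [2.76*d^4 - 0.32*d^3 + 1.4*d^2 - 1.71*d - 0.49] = 11.04*d^3 - 0.96*d^2 + 2.8*d - 1.71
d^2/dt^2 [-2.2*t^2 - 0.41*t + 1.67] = -4.40000000000000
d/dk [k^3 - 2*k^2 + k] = 3*k^2 - 4*k + 1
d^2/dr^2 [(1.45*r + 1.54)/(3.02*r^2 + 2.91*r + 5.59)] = ((1.45*r + 1.54)*(6.04*r + 2.91)*(12.08*r + 5.82) - (26.274*r + 17.7406)*(3.02*r^2 + 2.91*r + 5.59))/(3.02*r^2 + 2.91*r + 5.59)^3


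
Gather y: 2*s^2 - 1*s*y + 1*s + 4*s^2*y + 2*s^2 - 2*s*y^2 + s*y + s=4*s^2*y + 4*s^2 - 2*s*y^2 + 2*s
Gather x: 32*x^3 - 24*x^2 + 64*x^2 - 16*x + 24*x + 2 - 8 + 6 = 32*x^3 + 40*x^2 + 8*x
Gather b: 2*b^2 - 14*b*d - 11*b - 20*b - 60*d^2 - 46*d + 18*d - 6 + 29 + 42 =2*b^2 + b*(-14*d - 31) - 60*d^2 - 28*d + 65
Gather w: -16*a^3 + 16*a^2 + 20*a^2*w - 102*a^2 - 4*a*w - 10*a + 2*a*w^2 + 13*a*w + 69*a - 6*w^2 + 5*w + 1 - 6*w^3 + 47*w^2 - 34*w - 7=-16*a^3 - 86*a^2 + 59*a - 6*w^3 + w^2*(2*a + 41) + w*(20*a^2 + 9*a - 29) - 6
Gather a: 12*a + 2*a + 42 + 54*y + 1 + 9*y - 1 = 14*a + 63*y + 42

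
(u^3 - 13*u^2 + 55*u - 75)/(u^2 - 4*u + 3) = (u^2 - 10*u + 25)/(u - 1)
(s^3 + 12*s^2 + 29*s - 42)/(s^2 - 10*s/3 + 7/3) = 3*(s^2 + 13*s + 42)/(3*s - 7)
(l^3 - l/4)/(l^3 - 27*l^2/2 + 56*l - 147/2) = (4*l^3 - l)/(4*l^3 - 54*l^2 + 224*l - 294)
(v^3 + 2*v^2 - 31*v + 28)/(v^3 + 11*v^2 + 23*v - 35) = (v - 4)/(v + 5)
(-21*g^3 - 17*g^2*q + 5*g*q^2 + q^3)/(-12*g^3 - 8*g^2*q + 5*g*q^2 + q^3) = (-21*g^2 + 4*g*q + q^2)/(-12*g^2 + 4*g*q + q^2)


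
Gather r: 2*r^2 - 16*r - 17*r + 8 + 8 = 2*r^2 - 33*r + 16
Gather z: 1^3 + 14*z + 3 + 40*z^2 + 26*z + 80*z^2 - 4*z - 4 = 120*z^2 + 36*z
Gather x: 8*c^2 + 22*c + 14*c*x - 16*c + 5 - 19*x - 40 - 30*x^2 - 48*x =8*c^2 + 6*c - 30*x^2 + x*(14*c - 67) - 35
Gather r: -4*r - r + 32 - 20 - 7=5 - 5*r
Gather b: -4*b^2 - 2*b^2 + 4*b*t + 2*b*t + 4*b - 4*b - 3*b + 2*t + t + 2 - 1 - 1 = -6*b^2 + b*(6*t - 3) + 3*t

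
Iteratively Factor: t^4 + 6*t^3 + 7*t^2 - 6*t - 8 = (t + 2)*(t^3 + 4*t^2 - t - 4) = (t - 1)*(t + 2)*(t^2 + 5*t + 4) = (t - 1)*(t + 1)*(t + 2)*(t + 4)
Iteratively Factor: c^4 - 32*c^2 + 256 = (c + 4)*(c^3 - 4*c^2 - 16*c + 64) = (c - 4)*(c + 4)*(c^2 - 16) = (c - 4)*(c + 4)^2*(c - 4)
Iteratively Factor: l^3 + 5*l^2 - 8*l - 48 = (l - 3)*(l^2 + 8*l + 16) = (l - 3)*(l + 4)*(l + 4)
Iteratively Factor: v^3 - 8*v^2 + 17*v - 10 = (v - 1)*(v^2 - 7*v + 10) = (v - 2)*(v - 1)*(v - 5)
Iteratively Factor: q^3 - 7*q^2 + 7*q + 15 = (q + 1)*(q^2 - 8*q + 15) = (q - 5)*(q + 1)*(q - 3)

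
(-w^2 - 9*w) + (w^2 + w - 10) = -8*w - 10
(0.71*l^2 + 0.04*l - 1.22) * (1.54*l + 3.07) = 1.0934*l^3 + 2.2413*l^2 - 1.756*l - 3.7454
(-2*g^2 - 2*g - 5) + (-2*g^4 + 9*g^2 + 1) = -2*g^4 + 7*g^2 - 2*g - 4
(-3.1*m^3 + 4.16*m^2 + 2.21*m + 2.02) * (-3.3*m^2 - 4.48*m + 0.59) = 10.23*m^5 + 0.160000000000002*m^4 - 27.7588*m^3 - 14.1124*m^2 - 7.7457*m + 1.1918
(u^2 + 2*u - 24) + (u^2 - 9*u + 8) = 2*u^2 - 7*u - 16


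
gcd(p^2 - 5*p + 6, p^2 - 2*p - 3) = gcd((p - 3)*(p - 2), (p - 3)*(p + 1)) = p - 3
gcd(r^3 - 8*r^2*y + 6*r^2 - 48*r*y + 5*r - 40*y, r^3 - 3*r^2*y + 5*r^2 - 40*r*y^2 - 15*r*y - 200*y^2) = -r^2 + 8*r*y - 5*r + 40*y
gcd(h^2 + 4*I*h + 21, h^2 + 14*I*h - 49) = h + 7*I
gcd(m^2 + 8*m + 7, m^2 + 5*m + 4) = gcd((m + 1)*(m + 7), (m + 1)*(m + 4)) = m + 1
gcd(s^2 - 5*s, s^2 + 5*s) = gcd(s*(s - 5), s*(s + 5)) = s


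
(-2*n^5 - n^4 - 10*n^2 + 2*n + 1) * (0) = 0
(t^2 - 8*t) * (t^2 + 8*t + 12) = t^4 - 52*t^2 - 96*t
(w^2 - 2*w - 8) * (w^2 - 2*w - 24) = w^4 - 4*w^3 - 28*w^2 + 64*w + 192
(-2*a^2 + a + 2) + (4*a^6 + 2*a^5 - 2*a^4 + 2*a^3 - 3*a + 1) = 4*a^6 + 2*a^5 - 2*a^4 + 2*a^3 - 2*a^2 - 2*a + 3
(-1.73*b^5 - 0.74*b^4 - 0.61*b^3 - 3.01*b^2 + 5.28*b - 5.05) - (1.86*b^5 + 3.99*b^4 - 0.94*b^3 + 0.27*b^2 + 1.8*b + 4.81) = -3.59*b^5 - 4.73*b^4 + 0.33*b^3 - 3.28*b^2 + 3.48*b - 9.86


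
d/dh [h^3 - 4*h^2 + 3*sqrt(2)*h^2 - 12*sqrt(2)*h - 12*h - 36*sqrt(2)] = 3*h^2 - 8*h + 6*sqrt(2)*h - 12*sqrt(2) - 12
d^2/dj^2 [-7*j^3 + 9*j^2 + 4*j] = 18 - 42*j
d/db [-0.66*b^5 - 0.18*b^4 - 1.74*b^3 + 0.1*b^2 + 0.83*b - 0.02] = -3.3*b^4 - 0.72*b^3 - 5.22*b^2 + 0.2*b + 0.83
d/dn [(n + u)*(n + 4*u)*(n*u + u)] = u*(3*n^2 + 10*n*u + 2*n + 4*u^2 + 5*u)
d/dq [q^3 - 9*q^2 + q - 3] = 3*q^2 - 18*q + 1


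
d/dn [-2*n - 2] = -2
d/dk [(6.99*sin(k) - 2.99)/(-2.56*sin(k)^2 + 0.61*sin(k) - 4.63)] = (17.8944*sin(k)^2 - 15.3088*sin(k) - 30.5398)*cos(k)/(6.5536*sin(k)^4 - 3.1232*sin(k)^3 + 24.0777*sin(k)^2 - 5.6486*sin(k) + 21.4369)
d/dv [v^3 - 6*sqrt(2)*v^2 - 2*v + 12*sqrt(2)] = 3*v^2 - 12*sqrt(2)*v - 2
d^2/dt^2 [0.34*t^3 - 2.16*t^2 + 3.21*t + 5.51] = 2.04*t - 4.32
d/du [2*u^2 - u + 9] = 4*u - 1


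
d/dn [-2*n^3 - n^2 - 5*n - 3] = -6*n^2 - 2*n - 5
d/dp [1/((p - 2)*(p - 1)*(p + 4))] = (-(p - 2)*(p - 1) - (p - 2)*(p + 4) - (p - 1)*(p + 4))/((p - 2)^2*(p - 1)^2*(p + 4)^2)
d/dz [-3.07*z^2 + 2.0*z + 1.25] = 2.0 - 6.14*z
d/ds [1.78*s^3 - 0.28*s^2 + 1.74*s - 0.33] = 5.34*s^2 - 0.56*s + 1.74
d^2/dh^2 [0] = 0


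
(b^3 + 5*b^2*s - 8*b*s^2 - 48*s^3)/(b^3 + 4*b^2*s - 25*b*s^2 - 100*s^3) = (-b^2 - b*s + 12*s^2)/(-b^2 + 25*s^2)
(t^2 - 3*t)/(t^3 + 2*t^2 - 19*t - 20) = t*(t - 3)/(t^3 + 2*t^2 - 19*t - 20)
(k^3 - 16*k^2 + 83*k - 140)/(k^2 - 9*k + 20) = k - 7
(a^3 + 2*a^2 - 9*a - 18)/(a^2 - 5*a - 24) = (a^2 - a - 6)/(a - 8)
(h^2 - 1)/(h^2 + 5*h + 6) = (h^2 - 1)/(h^2 + 5*h + 6)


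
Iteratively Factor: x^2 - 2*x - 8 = (x - 4)*(x + 2)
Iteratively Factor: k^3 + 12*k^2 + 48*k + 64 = (k + 4)*(k^2 + 8*k + 16) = (k + 4)^2*(k + 4)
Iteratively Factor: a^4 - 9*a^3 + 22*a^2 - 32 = (a + 1)*(a^3 - 10*a^2 + 32*a - 32) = (a - 4)*(a + 1)*(a^2 - 6*a + 8) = (a - 4)^2*(a + 1)*(a - 2)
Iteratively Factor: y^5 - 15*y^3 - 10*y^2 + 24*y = (y - 1)*(y^4 + y^3 - 14*y^2 - 24*y) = y*(y - 1)*(y^3 + y^2 - 14*y - 24) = y*(y - 4)*(y - 1)*(y^2 + 5*y + 6) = y*(y - 4)*(y - 1)*(y + 3)*(y + 2)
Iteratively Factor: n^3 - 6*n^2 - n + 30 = (n - 3)*(n^2 - 3*n - 10) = (n - 3)*(n + 2)*(n - 5)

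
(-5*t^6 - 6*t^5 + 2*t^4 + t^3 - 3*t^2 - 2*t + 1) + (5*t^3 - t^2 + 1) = -5*t^6 - 6*t^5 + 2*t^4 + 6*t^3 - 4*t^2 - 2*t + 2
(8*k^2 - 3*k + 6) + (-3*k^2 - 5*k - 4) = 5*k^2 - 8*k + 2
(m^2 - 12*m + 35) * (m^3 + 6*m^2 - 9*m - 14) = m^5 - 6*m^4 - 46*m^3 + 304*m^2 - 147*m - 490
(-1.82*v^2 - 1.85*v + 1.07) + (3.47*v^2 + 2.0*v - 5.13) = 1.65*v^2 + 0.15*v - 4.06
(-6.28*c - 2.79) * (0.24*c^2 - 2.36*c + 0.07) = -1.5072*c^3 + 14.1512*c^2 + 6.1448*c - 0.1953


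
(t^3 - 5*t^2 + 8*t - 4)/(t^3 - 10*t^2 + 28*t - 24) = (t - 1)/(t - 6)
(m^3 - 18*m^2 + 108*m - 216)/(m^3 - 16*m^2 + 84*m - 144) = (m - 6)/(m - 4)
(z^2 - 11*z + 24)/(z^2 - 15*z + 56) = (z - 3)/(z - 7)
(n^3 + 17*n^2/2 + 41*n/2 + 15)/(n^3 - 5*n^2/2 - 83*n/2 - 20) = (2*n^2 + 7*n + 6)/(2*n^2 - 15*n - 8)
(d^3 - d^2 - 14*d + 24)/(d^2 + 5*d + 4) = (d^2 - 5*d + 6)/(d + 1)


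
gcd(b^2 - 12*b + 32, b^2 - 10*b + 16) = b - 8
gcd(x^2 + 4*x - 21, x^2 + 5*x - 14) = x + 7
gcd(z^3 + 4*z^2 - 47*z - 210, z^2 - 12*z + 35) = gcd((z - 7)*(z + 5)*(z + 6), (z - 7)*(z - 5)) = z - 7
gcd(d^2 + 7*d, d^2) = d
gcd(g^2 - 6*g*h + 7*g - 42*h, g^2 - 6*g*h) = g - 6*h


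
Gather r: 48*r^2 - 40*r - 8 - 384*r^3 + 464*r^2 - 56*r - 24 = -384*r^3 + 512*r^2 - 96*r - 32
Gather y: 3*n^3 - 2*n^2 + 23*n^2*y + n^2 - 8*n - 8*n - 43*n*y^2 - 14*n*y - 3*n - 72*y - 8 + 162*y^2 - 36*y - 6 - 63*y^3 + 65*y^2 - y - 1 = 3*n^3 - n^2 - 19*n - 63*y^3 + y^2*(227 - 43*n) + y*(23*n^2 - 14*n - 109) - 15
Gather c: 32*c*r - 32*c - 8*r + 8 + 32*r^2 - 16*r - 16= c*(32*r - 32) + 32*r^2 - 24*r - 8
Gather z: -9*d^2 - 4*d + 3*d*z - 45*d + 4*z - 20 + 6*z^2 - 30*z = -9*d^2 - 49*d + 6*z^2 + z*(3*d - 26) - 20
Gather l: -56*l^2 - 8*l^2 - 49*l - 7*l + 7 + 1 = -64*l^2 - 56*l + 8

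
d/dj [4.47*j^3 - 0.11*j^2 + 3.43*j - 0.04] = 13.41*j^2 - 0.22*j + 3.43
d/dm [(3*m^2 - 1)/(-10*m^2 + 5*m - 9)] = (15*m^2 - 74*m + 5)/(100*m^4 - 100*m^3 + 205*m^2 - 90*m + 81)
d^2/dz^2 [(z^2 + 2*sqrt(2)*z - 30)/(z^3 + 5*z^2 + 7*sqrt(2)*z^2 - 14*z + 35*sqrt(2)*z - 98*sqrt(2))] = 2*(z^6 + 6*sqrt(2)*z^5 - 75*sqrt(2)*z^4 - 54*z^4 - 1480*z^3 - 797*sqrt(2)*z^3 - 7980*sqrt(2)*z^2 - 3342*z^2 - 31920*z - 7518*sqrt(2)*z - 106820 + 28420*sqrt(2))/(z^9 + 15*z^8 + 21*sqrt(2)*z^8 + 327*z^7 + 315*sqrt(2)*z^7 + 1379*sqrt(2)*z^6 + 4115*z^6 + 4095*sqrt(2)*z^5 + 9240*z^5 - 83790*z^4 + 12936*sqrt(2)*z^4 - 140630*sqrt(2)*z^3 - 138572*z^3 - 374556*sqrt(2)*z^2 + 864360*z^2 - 806736*z + 2016840*sqrt(2)*z - 1882384*sqrt(2))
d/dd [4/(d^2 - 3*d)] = 4*(3 - 2*d)/(d^2*(d - 3)^2)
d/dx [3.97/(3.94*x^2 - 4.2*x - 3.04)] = (16.674 - 31.2836*x)/(-3.94*x^2 + 4.2*x + 3.04)^2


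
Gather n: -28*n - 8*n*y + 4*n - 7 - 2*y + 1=n*(-8*y - 24) - 2*y - 6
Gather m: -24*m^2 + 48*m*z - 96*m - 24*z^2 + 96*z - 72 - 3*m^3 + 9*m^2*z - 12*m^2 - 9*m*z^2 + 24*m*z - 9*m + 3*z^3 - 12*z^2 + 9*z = -3*m^3 + m^2*(9*z - 36) + m*(-9*z^2 + 72*z - 105) + 3*z^3 - 36*z^2 + 105*z - 72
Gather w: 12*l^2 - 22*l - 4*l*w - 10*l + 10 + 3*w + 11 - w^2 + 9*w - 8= 12*l^2 - 32*l - w^2 + w*(12 - 4*l) + 13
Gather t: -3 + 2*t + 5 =2*t + 2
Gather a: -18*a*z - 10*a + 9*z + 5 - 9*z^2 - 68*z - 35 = a*(-18*z - 10) - 9*z^2 - 59*z - 30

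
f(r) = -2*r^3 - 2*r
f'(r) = -6*r^2 - 2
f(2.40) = -32.45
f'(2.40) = -36.56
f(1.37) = -7.88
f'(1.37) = -13.26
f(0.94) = -3.54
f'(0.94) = -7.30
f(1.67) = -12.65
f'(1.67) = -18.73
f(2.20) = -25.70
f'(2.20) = -31.04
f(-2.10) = 22.72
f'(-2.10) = -28.46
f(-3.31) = 79.15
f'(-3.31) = -67.74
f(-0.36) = 0.81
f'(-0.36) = -2.78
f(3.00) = -60.00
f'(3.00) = -56.00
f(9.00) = -1476.00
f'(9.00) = -488.00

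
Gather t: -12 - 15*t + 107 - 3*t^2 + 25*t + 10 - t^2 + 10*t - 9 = -4*t^2 + 20*t + 96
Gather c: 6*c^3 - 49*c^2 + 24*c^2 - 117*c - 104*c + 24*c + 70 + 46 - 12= 6*c^3 - 25*c^2 - 197*c + 104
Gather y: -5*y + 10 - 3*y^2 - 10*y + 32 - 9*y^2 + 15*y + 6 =48 - 12*y^2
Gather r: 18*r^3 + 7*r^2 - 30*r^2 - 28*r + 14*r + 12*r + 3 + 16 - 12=18*r^3 - 23*r^2 - 2*r + 7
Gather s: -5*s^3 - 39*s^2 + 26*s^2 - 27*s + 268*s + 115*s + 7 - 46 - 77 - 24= -5*s^3 - 13*s^2 + 356*s - 140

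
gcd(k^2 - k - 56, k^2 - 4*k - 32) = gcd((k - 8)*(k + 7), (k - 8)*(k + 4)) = k - 8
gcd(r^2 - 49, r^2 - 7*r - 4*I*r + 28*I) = r - 7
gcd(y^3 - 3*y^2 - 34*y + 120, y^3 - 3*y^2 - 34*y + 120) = y^3 - 3*y^2 - 34*y + 120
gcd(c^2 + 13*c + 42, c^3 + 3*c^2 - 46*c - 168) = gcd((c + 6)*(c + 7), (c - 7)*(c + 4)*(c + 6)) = c + 6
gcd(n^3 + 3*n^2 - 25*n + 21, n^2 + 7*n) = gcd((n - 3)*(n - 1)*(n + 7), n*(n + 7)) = n + 7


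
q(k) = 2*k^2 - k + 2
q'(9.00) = 35.00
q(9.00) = 155.00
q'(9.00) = 35.00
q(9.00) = 155.00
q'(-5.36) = -22.44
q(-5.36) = 64.82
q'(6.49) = 24.96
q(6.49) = 79.75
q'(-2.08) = -9.32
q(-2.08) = 12.73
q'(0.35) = 0.40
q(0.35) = 1.90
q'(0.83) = 2.32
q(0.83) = 2.55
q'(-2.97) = -12.88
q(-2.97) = 22.61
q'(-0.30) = -2.20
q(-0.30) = 2.48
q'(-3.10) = -13.40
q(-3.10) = 24.32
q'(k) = 4*k - 1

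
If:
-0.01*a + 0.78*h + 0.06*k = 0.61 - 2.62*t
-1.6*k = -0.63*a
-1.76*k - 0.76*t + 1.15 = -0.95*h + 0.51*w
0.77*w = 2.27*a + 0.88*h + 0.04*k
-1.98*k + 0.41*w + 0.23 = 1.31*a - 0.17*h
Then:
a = 0.55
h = 0.39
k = 0.21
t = 0.12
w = 2.06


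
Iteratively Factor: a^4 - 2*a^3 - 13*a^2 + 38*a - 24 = (a + 4)*(a^3 - 6*a^2 + 11*a - 6) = (a - 2)*(a + 4)*(a^2 - 4*a + 3) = (a - 2)*(a - 1)*(a + 4)*(a - 3)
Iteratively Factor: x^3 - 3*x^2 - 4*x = (x)*(x^2 - 3*x - 4) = x*(x - 4)*(x + 1)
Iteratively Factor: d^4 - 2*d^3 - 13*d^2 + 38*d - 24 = (d - 3)*(d^3 + d^2 - 10*d + 8) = (d - 3)*(d - 1)*(d^2 + 2*d - 8) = (d - 3)*(d - 1)*(d + 4)*(d - 2)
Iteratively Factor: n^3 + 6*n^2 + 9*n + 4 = (n + 4)*(n^2 + 2*n + 1) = (n + 1)*(n + 4)*(n + 1)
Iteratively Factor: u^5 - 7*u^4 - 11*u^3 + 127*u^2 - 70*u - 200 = (u + 1)*(u^4 - 8*u^3 - 3*u^2 + 130*u - 200) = (u - 2)*(u + 1)*(u^3 - 6*u^2 - 15*u + 100) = (u - 5)*(u - 2)*(u + 1)*(u^2 - u - 20) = (u - 5)*(u - 2)*(u + 1)*(u + 4)*(u - 5)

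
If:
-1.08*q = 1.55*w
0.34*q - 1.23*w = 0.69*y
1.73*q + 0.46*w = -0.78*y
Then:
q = 0.00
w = 0.00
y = 0.00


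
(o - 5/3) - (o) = -5/3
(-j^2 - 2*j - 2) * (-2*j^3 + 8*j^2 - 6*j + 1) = 2*j^5 - 4*j^4 - 6*j^3 - 5*j^2 + 10*j - 2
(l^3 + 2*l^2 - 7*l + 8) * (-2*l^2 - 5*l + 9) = -2*l^5 - 9*l^4 + 13*l^3 + 37*l^2 - 103*l + 72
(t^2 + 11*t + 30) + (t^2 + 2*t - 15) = 2*t^2 + 13*t + 15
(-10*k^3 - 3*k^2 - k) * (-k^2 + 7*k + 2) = 10*k^5 - 67*k^4 - 40*k^3 - 13*k^2 - 2*k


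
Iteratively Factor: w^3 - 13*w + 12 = (w + 4)*(w^2 - 4*w + 3) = (w - 1)*(w + 4)*(w - 3)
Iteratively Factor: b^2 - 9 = (b - 3)*(b + 3)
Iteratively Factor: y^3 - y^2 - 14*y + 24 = (y + 4)*(y^2 - 5*y + 6) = (y - 2)*(y + 4)*(y - 3)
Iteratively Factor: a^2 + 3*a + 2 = (a + 1)*(a + 2)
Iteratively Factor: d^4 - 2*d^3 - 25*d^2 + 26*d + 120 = (d + 2)*(d^3 - 4*d^2 - 17*d + 60) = (d - 3)*(d + 2)*(d^2 - d - 20) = (d - 3)*(d + 2)*(d + 4)*(d - 5)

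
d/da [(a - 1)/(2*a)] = 1/(2*a^2)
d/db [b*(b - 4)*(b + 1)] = 3*b^2 - 6*b - 4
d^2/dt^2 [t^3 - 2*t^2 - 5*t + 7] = 6*t - 4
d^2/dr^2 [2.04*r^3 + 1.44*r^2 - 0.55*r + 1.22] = 12.24*r + 2.88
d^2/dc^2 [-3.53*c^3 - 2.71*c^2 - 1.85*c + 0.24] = -21.18*c - 5.42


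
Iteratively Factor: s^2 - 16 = (s + 4)*(s - 4)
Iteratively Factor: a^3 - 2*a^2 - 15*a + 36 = (a - 3)*(a^2 + a - 12) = (a - 3)*(a + 4)*(a - 3)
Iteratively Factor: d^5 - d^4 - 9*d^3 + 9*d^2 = (d - 1)*(d^4 - 9*d^2) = (d - 3)*(d - 1)*(d^3 + 3*d^2) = d*(d - 3)*(d - 1)*(d^2 + 3*d) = d*(d - 3)*(d - 1)*(d + 3)*(d)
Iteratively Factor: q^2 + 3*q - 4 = (q - 1)*(q + 4)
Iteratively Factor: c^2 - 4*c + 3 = (c - 3)*(c - 1)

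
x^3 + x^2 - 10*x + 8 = (x - 2)*(x - 1)*(x + 4)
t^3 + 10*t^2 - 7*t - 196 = (t - 4)*(t + 7)^2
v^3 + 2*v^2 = v^2*(v + 2)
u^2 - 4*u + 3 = (u - 3)*(u - 1)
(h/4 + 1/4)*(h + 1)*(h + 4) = h^3/4 + 3*h^2/2 + 9*h/4 + 1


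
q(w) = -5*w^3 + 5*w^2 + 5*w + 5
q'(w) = -15*w^2 + 10*w + 5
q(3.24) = -96.37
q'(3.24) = -120.06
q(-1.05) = 11.05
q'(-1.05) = -22.04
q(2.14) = -10.40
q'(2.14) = -42.29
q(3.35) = -110.11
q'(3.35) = -129.84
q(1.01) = 10.00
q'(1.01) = -0.20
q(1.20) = 9.56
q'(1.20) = -4.60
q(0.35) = 7.15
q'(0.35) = 6.66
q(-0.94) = 8.87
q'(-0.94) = -17.65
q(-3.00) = 170.00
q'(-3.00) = -160.00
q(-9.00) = 4010.00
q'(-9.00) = -1300.00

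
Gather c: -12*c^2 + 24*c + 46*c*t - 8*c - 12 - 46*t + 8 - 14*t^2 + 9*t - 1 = -12*c^2 + c*(46*t + 16) - 14*t^2 - 37*t - 5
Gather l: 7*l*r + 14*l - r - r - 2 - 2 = l*(7*r + 14) - 2*r - 4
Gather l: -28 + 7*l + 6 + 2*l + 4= 9*l - 18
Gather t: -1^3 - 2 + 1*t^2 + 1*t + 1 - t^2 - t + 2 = 0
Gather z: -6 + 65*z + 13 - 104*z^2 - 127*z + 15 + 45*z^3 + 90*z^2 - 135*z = 45*z^3 - 14*z^2 - 197*z + 22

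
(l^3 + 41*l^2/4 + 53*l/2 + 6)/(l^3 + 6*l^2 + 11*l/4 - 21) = (4*l^2 + 25*l + 6)/(4*l^2 + 8*l - 21)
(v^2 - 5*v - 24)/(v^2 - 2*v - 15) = (v - 8)/(v - 5)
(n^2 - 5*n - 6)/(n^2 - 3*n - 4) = (n - 6)/(n - 4)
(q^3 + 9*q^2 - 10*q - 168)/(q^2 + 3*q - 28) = q + 6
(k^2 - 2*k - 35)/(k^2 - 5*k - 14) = (k + 5)/(k + 2)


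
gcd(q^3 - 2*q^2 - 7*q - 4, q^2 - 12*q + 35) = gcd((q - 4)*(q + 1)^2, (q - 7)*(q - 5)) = 1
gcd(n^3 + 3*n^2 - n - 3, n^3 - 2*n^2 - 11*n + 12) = n^2 + 2*n - 3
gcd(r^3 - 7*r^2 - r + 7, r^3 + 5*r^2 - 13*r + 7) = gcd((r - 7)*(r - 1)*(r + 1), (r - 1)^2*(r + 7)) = r - 1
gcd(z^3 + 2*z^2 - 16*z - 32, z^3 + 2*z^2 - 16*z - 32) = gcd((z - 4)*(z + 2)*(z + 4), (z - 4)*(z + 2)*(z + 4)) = z^3 + 2*z^2 - 16*z - 32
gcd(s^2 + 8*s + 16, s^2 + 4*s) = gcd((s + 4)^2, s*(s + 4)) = s + 4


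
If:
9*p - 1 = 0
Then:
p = 1/9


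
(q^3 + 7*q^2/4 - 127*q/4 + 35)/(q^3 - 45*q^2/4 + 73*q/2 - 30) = (q + 7)/(q - 6)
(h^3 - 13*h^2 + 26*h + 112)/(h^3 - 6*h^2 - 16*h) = (h - 7)/h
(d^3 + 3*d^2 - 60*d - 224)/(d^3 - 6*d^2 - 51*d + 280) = (d + 4)/(d - 5)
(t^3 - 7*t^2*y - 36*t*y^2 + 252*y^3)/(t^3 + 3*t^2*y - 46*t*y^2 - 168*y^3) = (t - 6*y)/(t + 4*y)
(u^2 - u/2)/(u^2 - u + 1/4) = 2*u/(2*u - 1)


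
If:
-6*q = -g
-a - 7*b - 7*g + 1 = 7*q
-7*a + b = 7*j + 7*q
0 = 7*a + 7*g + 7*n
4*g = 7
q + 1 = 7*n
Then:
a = -325/168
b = -159/98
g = 7/4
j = 484/343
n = 31/168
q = 7/24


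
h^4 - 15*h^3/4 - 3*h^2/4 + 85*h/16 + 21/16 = (h - 7/2)*(h - 3/2)*(h + 1/4)*(h + 1)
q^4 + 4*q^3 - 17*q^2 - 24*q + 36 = (q - 3)*(q - 1)*(q + 2)*(q + 6)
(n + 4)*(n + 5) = n^2 + 9*n + 20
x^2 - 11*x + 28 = (x - 7)*(x - 4)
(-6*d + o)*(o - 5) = -6*d*o + 30*d + o^2 - 5*o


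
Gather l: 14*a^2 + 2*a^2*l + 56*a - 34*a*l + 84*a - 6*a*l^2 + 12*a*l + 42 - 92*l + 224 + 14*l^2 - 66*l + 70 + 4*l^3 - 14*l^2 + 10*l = 14*a^2 - 6*a*l^2 + 140*a + 4*l^3 + l*(2*a^2 - 22*a - 148) + 336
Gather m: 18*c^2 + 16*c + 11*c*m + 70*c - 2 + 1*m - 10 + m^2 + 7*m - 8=18*c^2 + 86*c + m^2 + m*(11*c + 8) - 20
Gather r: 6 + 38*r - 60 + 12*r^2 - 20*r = 12*r^2 + 18*r - 54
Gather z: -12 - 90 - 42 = -144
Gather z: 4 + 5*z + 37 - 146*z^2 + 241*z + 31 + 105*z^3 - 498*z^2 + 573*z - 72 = 105*z^3 - 644*z^2 + 819*z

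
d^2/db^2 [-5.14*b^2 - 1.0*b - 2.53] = -10.2800000000000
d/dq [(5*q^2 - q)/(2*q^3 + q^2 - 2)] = (-2*q^2*(3*q + 1)*(5*q - 1) + (10*q - 1)*(2*q^3 + q^2 - 2))/(2*q^3 + q^2 - 2)^2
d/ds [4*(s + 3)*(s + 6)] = 8*s + 36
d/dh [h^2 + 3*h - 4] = 2*h + 3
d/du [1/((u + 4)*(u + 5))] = (-2*u - 9)/(u^4 + 18*u^3 + 121*u^2 + 360*u + 400)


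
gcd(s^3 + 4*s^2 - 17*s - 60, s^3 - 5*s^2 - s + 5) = 1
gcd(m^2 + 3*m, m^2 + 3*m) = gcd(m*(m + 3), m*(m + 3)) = m^2 + 3*m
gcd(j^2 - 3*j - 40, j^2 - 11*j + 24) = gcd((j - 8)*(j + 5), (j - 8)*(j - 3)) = j - 8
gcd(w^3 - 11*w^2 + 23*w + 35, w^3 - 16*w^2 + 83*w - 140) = w^2 - 12*w + 35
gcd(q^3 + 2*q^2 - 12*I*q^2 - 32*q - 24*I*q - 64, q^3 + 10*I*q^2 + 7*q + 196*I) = q - 4*I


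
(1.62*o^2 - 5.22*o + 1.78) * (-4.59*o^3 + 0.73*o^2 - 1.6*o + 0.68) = -7.4358*o^5 + 25.1424*o^4 - 14.5728*o^3 + 10.753*o^2 - 6.3976*o + 1.2104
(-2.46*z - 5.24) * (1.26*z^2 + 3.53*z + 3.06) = -3.0996*z^3 - 15.2862*z^2 - 26.0248*z - 16.0344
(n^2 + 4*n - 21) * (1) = n^2 + 4*n - 21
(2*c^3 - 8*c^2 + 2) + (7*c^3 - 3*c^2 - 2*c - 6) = 9*c^3 - 11*c^2 - 2*c - 4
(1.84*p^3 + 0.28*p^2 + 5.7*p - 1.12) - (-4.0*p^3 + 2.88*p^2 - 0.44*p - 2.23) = 5.84*p^3 - 2.6*p^2 + 6.14*p + 1.11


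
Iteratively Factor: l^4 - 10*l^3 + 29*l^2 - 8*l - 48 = (l + 1)*(l^3 - 11*l^2 + 40*l - 48) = (l - 3)*(l + 1)*(l^2 - 8*l + 16) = (l - 4)*(l - 3)*(l + 1)*(l - 4)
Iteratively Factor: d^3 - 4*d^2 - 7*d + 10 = (d - 5)*(d^2 + d - 2) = (d - 5)*(d - 1)*(d + 2)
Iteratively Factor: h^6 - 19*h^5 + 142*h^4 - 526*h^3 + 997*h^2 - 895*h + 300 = (h - 5)*(h^5 - 14*h^4 + 72*h^3 - 166*h^2 + 167*h - 60) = (h - 5)*(h - 3)*(h^4 - 11*h^3 + 39*h^2 - 49*h + 20) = (h - 5)^2*(h - 3)*(h^3 - 6*h^2 + 9*h - 4) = (h - 5)^2*(h - 4)*(h - 3)*(h^2 - 2*h + 1) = (h - 5)^2*(h - 4)*(h - 3)*(h - 1)*(h - 1)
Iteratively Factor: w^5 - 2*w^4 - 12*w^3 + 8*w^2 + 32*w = (w + 2)*(w^4 - 4*w^3 - 4*w^2 + 16*w) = (w - 2)*(w + 2)*(w^3 - 2*w^2 - 8*w) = w*(w - 2)*(w + 2)*(w^2 - 2*w - 8) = w*(w - 2)*(w + 2)^2*(w - 4)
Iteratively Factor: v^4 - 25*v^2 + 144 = (v - 3)*(v^3 + 3*v^2 - 16*v - 48) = (v - 3)*(v + 3)*(v^2 - 16) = (v - 4)*(v - 3)*(v + 3)*(v + 4)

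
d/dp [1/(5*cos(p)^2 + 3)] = 20*sin(2*p)/(5*cos(2*p) + 11)^2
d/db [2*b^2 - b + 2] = 4*b - 1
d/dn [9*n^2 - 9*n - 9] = 18*n - 9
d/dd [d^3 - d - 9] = 3*d^2 - 1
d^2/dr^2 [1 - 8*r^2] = -16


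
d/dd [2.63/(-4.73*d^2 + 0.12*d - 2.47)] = (24.8798*d - 0.3156)/(4.73*d^2 - 0.12*d + 2.47)^2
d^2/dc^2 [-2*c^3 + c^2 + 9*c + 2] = 2 - 12*c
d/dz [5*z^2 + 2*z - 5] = 10*z + 2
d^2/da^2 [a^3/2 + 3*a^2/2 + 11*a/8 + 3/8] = 3*a + 3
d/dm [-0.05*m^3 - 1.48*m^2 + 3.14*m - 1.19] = -0.15*m^2 - 2.96*m + 3.14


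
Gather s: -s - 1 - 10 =-s - 11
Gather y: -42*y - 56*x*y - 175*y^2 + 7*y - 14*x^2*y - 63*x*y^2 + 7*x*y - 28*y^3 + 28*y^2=-28*y^3 + y^2*(-63*x - 147) + y*(-14*x^2 - 49*x - 35)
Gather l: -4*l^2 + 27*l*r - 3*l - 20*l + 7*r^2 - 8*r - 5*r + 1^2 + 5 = -4*l^2 + l*(27*r - 23) + 7*r^2 - 13*r + 6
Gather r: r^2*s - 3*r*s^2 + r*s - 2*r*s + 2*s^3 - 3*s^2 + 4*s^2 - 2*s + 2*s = r^2*s + r*(-3*s^2 - s) + 2*s^3 + s^2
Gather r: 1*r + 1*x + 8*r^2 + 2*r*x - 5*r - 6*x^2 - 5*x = 8*r^2 + r*(2*x - 4) - 6*x^2 - 4*x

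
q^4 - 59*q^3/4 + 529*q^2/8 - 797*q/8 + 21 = (q - 8)*(q - 7/2)*(q - 3)*(q - 1/4)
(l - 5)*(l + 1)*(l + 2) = l^3 - 2*l^2 - 13*l - 10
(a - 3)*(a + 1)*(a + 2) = a^3 - 7*a - 6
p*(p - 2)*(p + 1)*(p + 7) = p^4 + 6*p^3 - 9*p^2 - 14*p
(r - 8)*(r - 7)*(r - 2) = r^3 - 17*r^2 + 86*r - 112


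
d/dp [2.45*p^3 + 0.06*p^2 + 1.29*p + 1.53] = 7.35*p^2 + 0.12*p + 1.29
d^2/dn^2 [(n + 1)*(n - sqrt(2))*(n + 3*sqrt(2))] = 6*n + 2 + 4*sqrt(2)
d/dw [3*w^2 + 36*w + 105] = 6*w + 36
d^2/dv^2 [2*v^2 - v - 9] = 4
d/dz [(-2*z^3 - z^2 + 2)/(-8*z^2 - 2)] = z*(4*z^3 + 3*z + 9)/(16*z^4 + 8*z^2 + 1)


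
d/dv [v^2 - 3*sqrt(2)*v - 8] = 2*v - 3*sqrt(2)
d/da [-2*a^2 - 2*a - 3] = -4*a - 2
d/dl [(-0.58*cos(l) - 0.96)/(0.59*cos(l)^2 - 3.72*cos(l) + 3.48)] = (-0.3422*cos(l)^2 - 1.1328*cos(l) + 5.5896)*sin(l)/(0.3481*cos(l)^4 - 4.3896*cos(l)^3 + 17.9448*cos(l)^2 - 25.8912*cos(l) + 12.1104)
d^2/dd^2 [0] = 0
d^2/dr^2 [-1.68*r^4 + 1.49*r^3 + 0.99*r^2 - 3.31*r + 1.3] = -20.16*r^2 + 8.94*r + 1.98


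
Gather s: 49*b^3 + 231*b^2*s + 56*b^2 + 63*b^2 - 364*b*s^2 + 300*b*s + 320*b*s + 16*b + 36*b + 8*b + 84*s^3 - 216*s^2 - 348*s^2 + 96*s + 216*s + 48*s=49*b^3 + 119*b^2 + 60*b + 84*s^3 + s^2*(-364*b - 564) + s*(231*b^2 + 620*b + 360)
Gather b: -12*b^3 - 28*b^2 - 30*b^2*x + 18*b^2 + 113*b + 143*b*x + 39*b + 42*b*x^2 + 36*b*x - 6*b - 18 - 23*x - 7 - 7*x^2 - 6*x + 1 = -12*b^3 + b^2*(-30*x - 10) + b*(42*x^2 + 179*x + 146) - 7*x^2 - 29*x - 24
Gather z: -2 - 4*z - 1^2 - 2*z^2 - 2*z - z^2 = -3*z^2 - 6*z - 3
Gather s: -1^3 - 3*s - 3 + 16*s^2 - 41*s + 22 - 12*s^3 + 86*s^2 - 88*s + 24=-12*s^3 + 102*s^2 - 132*s + 42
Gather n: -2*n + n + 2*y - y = -n + y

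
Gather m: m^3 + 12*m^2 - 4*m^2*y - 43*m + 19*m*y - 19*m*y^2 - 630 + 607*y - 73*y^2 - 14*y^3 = m^3 + m^2*(12 - 4*y) + m*(-19*y^2 + 19*y - 43) - 14*y^3 - 73*y^2 + 607*y - 630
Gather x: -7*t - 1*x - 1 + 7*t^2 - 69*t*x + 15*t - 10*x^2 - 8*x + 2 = 7*t^2 + 8*t - 10*x^2 + x*(-69*t - 9) + 1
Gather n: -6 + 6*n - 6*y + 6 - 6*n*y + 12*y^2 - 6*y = n*(6 - 6*y) + 12*y^2 - 12*y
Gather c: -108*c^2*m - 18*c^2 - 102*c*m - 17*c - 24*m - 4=c^2*(-108*m - 18) + c*(-102*m - 17) - 24*m - 4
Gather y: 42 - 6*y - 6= 36 - 6*y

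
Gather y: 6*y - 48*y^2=-48*y^2 + 6*y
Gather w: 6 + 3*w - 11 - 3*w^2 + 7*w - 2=-3*w^2 + 10*w - 7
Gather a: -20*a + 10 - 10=-20*a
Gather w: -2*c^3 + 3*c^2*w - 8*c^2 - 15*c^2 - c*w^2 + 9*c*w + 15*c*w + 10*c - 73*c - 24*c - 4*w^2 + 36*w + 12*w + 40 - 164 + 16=-2*c^3 - 23*c^2 - 87*c + w^2*(-c - 4) + w*(3*c^2 + 24*c + 48) - 108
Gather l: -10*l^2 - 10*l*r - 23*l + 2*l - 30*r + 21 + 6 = -10*l^2 + l*(-10*r - 21) - 30*r + 27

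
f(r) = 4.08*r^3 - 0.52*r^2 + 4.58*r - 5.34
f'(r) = 12.24*r^2 - 1.04*r + 4.58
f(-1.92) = -44.93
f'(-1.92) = 51.70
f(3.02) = 116.13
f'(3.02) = 113.07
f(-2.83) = -114.94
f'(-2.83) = 105.55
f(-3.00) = -133.92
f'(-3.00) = 117.86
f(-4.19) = -333.78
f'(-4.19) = 223.82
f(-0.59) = -9.06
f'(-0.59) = 9.45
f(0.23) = -4.26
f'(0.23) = 4.99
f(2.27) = 50.10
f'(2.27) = 65.29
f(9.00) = 2968.08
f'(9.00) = 986.66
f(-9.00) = -3063.00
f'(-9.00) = 1005.38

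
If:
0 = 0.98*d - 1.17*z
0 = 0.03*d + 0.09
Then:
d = -3.00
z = -2.51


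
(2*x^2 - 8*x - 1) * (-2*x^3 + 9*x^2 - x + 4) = -4*x^5 + 34*x^4 - 72*x^3 + 7*x^2 - 31*x - 4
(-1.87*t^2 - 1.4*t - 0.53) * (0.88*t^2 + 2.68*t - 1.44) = -1.6456*t^4 - 6.2436*t^3 - 1.5256*t^2 + 0.5956*t + 0.7632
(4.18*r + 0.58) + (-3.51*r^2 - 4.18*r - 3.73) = -3.51*r^2 - 3.15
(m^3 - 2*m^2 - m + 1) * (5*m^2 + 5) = 5*m^5 - 10*m^4 - 5*m^2 - 5*m + 5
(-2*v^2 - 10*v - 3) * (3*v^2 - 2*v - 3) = -6*v^4 - 26*v^3 + 17*v^2 + 36*v + 9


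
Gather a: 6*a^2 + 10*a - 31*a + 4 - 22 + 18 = 6*a^2 - 21*a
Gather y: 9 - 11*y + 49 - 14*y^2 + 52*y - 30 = -14*y^2 + 41*y + 28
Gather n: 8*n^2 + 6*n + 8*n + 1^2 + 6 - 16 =8*n^2 + 14*n - 9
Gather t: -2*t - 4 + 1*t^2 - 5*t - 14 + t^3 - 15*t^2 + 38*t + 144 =t^3 - 14*t^2 + 31*t + 126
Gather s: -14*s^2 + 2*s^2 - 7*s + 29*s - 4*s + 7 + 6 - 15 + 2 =-12*s^2 + 18*s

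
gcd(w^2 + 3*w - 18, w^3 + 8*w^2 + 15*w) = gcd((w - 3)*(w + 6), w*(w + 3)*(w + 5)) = 1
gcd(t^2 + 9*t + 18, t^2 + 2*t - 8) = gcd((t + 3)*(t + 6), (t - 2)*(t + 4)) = 1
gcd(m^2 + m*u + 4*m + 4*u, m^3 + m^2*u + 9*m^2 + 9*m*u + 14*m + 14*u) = m + u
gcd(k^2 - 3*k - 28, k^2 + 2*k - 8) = k + 4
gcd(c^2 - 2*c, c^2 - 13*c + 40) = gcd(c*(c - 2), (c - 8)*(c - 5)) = 1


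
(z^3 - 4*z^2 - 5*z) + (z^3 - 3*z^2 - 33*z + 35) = 2*z^3 - 7*z^2 - 38*z + 35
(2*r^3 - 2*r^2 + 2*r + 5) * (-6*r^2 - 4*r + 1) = -12*r^5 + 4*r^4 - 2*r^3 - 40*r^2 - 18*r + 5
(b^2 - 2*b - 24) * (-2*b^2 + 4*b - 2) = -2*b^4 + 8*b^3 + 38*b^2 - 92*b + 48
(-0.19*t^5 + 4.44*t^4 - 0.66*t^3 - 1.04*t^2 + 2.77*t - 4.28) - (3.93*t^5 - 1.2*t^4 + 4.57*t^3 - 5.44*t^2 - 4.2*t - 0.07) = -4.12*t^5 + 5.64*t^4 - 5.23*t^3 + 4.4*t^2 + 6.97*t - 4.21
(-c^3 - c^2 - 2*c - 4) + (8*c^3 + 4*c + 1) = 7*c^3 - c^2 + 2*c - 3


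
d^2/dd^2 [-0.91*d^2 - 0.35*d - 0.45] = -1.82000000000000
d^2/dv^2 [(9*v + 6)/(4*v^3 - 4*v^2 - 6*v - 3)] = 12*(72*v^5 + 24*v^4 - 68*v^3 + 84*v^2 + 54*v - 3)/(64*v^9 - 192*v^8 - 96*v^7 + 368*v^6 + 432*v^5 - 144*v^4 - 540*v^3 - 432*v^2 - 162*v - 27)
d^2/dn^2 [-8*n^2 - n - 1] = -16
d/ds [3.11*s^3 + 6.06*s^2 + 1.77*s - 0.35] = 9.33*s^2 + 12.12*s + 1.77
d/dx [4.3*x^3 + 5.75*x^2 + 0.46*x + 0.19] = 12.9*x^2 + 11.5*x + 0.46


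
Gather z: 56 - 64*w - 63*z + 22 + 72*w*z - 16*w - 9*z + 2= -80*w + z*(72*w - 72) + 80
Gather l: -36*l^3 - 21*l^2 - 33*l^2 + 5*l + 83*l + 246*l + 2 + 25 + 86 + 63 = -36*l^3 - 54*l^2 + 334*l + 176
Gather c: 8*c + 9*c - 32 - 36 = 17*c - 68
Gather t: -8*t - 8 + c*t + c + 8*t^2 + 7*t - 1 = c + 8*t^2 + t*(c - 1) - 9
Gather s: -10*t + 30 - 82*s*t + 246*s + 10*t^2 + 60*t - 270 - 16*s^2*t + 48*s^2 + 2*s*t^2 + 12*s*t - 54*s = s^2*(48 - 16*t) + s*(2*t^2 - 70*t + 192) + 10*t^2 + 50*t - 240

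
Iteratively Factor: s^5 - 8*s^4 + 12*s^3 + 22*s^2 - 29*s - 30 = (s - 3)*(s^4 - 5*s^3 - 3*s^2 + 13*s + 10) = (s - 3)*(s - 2)*(s^3 - 3*s^2 - 9*s - 5) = (s - 3)*(s - 2)*(s + 1)*(s^2 - 4*s - 5) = (s - 5)*(s - 3)*(s - 2)*(s + 1)*(s + 1)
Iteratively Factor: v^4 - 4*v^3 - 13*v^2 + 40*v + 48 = (v - 4)*(v^3 - 13*v - 12) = (v - 4)*(v + 3)*(v^2 - 3*v - 4) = (v - 4)*(v + 1)*(v + 3)*(v - 4)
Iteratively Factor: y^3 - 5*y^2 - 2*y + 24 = (y - 3)*(y^2 - 2*y - 8) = (y - 4)*(y - 3)*(y + 2)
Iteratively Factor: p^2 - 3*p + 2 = (p - 1)*(p - 2)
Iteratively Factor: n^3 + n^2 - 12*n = (n - 3)*(n^2 + 4*n) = (n - 3)*(n + 4)*(n)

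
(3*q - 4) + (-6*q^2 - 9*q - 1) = -6*q^2 - 6*q - 5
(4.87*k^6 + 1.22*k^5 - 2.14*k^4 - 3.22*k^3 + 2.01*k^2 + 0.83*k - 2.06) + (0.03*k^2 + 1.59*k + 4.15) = 4.87*k^6 + 1.22*k^5 - 2.14*k^4 - 3.22*k^3 + 2.04*k^2 + 2.42*k + 2.09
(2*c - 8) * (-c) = -2*c^2 + 8*c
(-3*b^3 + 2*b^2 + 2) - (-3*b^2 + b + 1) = -3*b^3 + 5*b^2 - b + 1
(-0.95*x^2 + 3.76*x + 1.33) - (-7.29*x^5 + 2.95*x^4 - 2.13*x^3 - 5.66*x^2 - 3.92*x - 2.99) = 7.29*x^5 - 2.95*x^4 + 2.13*x^3 + 4.71*x^2 + 7.68*x + 4.32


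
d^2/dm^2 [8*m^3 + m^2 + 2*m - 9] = 48*m + 2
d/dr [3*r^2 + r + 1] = 6*r + 1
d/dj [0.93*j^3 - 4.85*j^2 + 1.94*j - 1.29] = 2.79*j^2 - 9.7*j + 1.94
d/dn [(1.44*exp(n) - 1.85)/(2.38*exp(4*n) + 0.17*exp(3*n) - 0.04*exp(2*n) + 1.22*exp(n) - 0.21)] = (-10.2816*exp(4*n) + 17.1224*exp(3*n) + 1.0011*exp(2*n) - 0.148*exp(n) + 1.9546)*exp(n)/(5.6644*exp(8*n) + 0.8092*exp(7*n) - 0.1615*exp(6*n) + 5.7936*exp(5*n) - 0.5832*exp(4*n) - 0.169*exp(3*n) + 1.5052*exp(2*n) - 0.5124*exp(n) + 0.0441)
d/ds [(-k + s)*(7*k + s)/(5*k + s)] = ((k - s)*(7*k + s) + 2*(3*k + s)*(5*k + s))/(5*k + s)^2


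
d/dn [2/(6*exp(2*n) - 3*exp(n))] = 2*(1 - 4*exp(n))*exp(-n)/(3*(2*exp(n) - 1)^2)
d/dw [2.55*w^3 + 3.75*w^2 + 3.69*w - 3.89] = 7.65*w^2 + 7.5*w + 3.69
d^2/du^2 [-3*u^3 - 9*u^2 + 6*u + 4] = -18*u - 18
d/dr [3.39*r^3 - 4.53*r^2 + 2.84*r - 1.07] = 10.17*r^2 - 9.06*r + 2.84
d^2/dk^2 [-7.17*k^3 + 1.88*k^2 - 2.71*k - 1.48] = 3.76 - 43.02*k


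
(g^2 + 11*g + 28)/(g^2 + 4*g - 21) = (g + 4)/(g - 3)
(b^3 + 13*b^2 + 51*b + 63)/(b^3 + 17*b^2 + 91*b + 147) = (b + 3)/(b + 7)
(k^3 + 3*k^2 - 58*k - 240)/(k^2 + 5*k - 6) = (k^2 - 3*k - 40)/(k - 1)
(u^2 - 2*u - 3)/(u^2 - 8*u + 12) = (u^2 - 2*u - 3)/(u^2 - 8*u + 12)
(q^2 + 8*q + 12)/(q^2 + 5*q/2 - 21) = 2*(q + 2)/(2*q - 7)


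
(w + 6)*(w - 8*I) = w^2 + 6*w - 8*I*w - 48*I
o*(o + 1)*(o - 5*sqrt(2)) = o^3 - 5*sqrt(2)*o^2 + o^2 - 5*sqrt(2)*o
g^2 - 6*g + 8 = (g - 4)*(g - 2)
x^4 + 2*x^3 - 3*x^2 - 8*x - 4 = (x - 2)*(x + 1)^2*(x + 2)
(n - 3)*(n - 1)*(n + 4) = n^3 - 13*n + 12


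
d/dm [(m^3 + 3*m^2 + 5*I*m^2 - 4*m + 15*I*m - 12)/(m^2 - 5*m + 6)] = (m^4 - 10*m^3 + m^2*(7 - 40*I) + 60*m*(1 + I) - 84 + 90*I)/(m^4 - 10*m^3 + 37*m^2 - 60*m + 36)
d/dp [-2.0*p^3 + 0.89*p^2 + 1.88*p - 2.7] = -6.0*p^2 + 1.78*p + 1.88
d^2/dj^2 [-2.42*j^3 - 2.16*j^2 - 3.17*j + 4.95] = -14.52*j - 4.32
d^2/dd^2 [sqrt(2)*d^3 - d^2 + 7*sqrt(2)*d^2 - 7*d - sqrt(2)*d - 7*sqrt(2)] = 6*sqrt(2)*d - 2 + 14*sqrt(2)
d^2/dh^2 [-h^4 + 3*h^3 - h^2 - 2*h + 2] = -12*h^2 + 18*h - 2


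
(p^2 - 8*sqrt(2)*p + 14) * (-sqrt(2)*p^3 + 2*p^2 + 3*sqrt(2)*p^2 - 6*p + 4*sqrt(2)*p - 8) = -sqrt(2)*p^5 + 3*sqrt(2)*p^4 + 18*p^4 - 54*p^3 - 26*sqrt(2)*p^3 - 44*p^2 + 90*sqrt(2)*p^2 - 84*p + 120*sqrt(2)*p - 112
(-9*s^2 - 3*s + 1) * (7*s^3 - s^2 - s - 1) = -63*s^5 - 12*s^4 + 19*s^3 + 11*s^2 + 2*s - 1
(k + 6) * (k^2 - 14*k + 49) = k^3 - 8*k^2 - 35*k + 294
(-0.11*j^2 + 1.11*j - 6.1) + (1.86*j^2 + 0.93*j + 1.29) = 1.75*j^2 + 2.04*j - 4.81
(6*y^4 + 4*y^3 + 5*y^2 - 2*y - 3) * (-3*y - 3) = -18*y^5 - 30*y^4 - 27*y^3 - 9*y^2 + 15*y + 9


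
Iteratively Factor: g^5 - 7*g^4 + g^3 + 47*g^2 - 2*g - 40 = (g - 5)*(g^4 - 2*g^3 - 9*g^2 + 2*g + 8) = (g - 5)*(g - 4)*(g^3 + 2*g^2 - g - 2) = (g - 5)*(g - 4)*(g - 1)*(g^2 + 3*g + 2) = (g - 5)*(g - 4)*(g - 1)*(g + 1)*(g + 2)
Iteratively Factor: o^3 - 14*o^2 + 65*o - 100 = (o - 5)*(o^2 - 9*o + 20) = (o - 5)*(o - 4)*(o - 5)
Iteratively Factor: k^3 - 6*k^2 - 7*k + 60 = (k - 4)*(k^2 - 2*k - 15) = (k - 5)*(k - 4)*(k + 3)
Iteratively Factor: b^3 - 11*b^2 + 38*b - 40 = (b - 5)*(b^2 - 6*b + 8) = (b - 5)*(b - 4)*(b - 2)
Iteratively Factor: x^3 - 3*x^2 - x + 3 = (x - 3)*(x^2 - 1) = (x - 3)*(x + 1)*(x - 1)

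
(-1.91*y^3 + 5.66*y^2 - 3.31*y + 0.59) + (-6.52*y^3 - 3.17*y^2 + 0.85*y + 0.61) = -8.43*y^3 + 2.49*y^2 - 2.46*y + 1.2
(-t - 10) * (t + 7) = -t^2 - 17*t - 70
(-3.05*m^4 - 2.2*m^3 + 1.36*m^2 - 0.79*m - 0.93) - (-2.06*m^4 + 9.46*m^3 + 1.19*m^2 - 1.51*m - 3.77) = -0.99*m^4 - 11.66*m^3 + 0.17*m^2 + 0.72*m + 2.84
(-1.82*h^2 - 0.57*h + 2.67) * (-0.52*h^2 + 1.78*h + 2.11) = 0.9464*h^4 - 2.9432*h^3 - 6.2432*h^2 + 3.5499*h + 5.6337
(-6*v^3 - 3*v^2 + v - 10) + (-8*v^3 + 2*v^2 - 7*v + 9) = -14*v^3 - v^2 - 6*v - 1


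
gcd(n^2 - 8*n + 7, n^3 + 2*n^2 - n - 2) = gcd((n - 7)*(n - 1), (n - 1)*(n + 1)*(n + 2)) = n - 1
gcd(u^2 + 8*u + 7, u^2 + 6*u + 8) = 1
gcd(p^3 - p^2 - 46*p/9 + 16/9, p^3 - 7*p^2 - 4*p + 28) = p + 2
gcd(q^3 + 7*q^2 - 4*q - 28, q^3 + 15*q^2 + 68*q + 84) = q^2 + 9*q + 14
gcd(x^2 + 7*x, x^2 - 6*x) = x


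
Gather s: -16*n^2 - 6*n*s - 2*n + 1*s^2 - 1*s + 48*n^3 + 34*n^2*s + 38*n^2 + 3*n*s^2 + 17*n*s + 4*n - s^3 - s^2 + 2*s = 48*n^3 + 22*n^2 + 3*n*s^2 + 2*n - s^3 + s*(34*n^2 + 11*n + 1)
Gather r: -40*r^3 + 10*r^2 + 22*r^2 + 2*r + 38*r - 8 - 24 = -40*r^3 + 32*r^2 + 40*r - 32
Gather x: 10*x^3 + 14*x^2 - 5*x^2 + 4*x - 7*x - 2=10*x^3 + 9*x^2 - 3*x - 2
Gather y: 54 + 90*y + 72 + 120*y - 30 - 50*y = 160*y + 96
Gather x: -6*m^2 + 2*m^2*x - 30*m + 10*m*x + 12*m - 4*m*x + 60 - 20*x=-6*m^2 - 18*m + x*(2*m^2 + 6*m - 20) + 60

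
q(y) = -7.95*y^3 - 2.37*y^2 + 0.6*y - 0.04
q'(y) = -23.85*y^2 - 4.74*y + 0.6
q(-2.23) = 75.00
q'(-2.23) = -107.43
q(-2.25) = 77.17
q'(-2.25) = -109.48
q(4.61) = -826.52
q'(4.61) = -528.11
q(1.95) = -66.83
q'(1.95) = -99.33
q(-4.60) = 720.87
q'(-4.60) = -482.26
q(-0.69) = 1.03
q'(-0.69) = -7.48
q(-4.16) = 528.78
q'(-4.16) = -392.42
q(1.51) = -31.91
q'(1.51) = -60.94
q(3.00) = -234.22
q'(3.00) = -228.27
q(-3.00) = 191.48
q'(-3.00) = -199.83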